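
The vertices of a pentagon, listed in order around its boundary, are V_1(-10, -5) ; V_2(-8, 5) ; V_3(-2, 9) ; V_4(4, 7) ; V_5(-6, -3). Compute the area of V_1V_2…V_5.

V_1→V_2: (-10)(5) − (-8)(-5) = -90
V_2→V_3: (-8)(9) − (-2)(5) = -62
V_3→V_4: (-2)(7) − (4)(9) = -50
V_4→V_5: (4)(-3) − (-6)(7) = 30
V_5→V_1: (-6)(-5) − (-10)(-3) = 0
Σ = -172
Area = |Σ|/2 = 86.

86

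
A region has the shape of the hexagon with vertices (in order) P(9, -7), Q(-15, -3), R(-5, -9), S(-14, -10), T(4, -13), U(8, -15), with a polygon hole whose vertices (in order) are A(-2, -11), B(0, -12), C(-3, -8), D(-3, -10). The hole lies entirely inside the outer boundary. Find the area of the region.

125

Outer boundary:
Σ = (-132) + (120) + (-76) + (222) + (44) + (79) = 257
Area = |Σ|/2 = 128.5.
Hole:
Apply the shoelace formula: 2A = Σ (x_i·y_{i+1} − x_{i+1}·y_i), indices taken mod 4.
Σ = (24) + (-36) + (6) + (13) = 7
Area = |Σ|/2 = 3.5.
Net area = 128.5 − 3.5 = 125.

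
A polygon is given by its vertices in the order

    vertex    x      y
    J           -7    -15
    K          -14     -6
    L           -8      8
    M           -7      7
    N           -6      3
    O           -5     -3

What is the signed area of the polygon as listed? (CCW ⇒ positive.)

Apply the surveyor's formula: 2A = Σ (x_i·y_{i+1} − x_{i+1}·y_i), indices taken mod 6.
J→K: (-7)(-6) − (-14)(-15) = -168
K→L: (-14)(8) − (-8)(-6) = -160
L→M: (-8)(7) − (-7)(8) = 0
M→N: (-7)(3) − (-6)(7) = 21
N→O: (-6)(-3) − (-5)(3) = 33
O→J: (-5)(-15) − (-7)(-3) = 54
Σ = -220
Signed area = Σ/2 = -110 (negative ⇒ clockwise traversal).

-110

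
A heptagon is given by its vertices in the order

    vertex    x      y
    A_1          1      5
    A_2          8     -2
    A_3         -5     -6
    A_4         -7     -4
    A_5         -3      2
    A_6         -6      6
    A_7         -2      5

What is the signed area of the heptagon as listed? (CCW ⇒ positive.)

-93.5

Apply the shoelace formula: 2A = Σ (x_i·y_{i+1} − x_{i+1}·y_i), indices taken mod 7.
A_1→A_2: (1)(-2) − (8)(5) = -42
A_2→A_3: (8)(-6) − (-5)(-2) = -58
A_3→A_4: (-5)(-4) − (-7)(-6) = -22
A_4→A_5: (-7)(2) − (-3)(-4) = -26
A_5→A_6: (-3)(6) − (-6)(2) = -6
A_6→A_7: (-6)(5) − (-2)(6) = -18
A_7→A_1: (-2)(5) − (1)(5) = -15
Σ = -187
Signed area = Σ/2 = -93.5 (negative ⇒ clockwise traversal).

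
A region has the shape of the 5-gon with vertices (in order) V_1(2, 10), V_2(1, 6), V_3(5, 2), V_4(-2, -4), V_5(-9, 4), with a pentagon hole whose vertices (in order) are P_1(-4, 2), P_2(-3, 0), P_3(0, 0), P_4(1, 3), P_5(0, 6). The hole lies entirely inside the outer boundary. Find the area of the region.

74

Outer boundary:
Apply the shoelace (surveyor's) formula: 2A = Σ (x_i·y_{i+1} − x_{i+1}·y_i), indices taken mod 5.
Σ = (2) + (-28) + (-16) + (-44) + (-98) = -184
Area = |Σ|/2 = 92.
Hole:
Apply Gauss's area formula: 2A = Σ (x_i·y_{i+1} − x_{i+1}·y_i), indices taken mod 5.
Σ = (6) + (0) + (0) + (6) + (24) = 36
Area = |Σ|/2 = 18.
Net area = 92 − 18 = 74.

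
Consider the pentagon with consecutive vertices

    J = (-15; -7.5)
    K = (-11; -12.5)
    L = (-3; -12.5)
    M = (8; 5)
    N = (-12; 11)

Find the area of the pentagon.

346.5

J→K: (-15)(-12.5) − (-11)(-7.5) = 105
K→L: (-11)(-12.5) − (-3)(-12.5) = 100
L→M: (-3)(5) − (8)(-12.5) = 85
M→N: (8)(11) − (-12)(5) = 148
N→J: (-12)(-7.5) − (-15)(11) = 255
Σ = 693
Area = |Σ|/2 = 346.5.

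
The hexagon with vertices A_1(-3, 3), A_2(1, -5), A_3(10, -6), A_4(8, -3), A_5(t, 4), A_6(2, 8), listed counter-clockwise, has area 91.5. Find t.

Write out the shoelace sum; only the two edges meeting at A_5 involve t:
2·Area = [(8·4 − t·(-3)) + (t·8 − 2·4)] + 104
       = 11·t + 128 = 183
⇒ t = 5.

5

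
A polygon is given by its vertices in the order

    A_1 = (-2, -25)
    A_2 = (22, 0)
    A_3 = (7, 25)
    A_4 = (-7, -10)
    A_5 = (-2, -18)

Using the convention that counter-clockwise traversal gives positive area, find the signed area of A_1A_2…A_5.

662.5

Cross-terms: 550, 550, 105, 106, 14  ⇒  Σ = 1325
Signed area = Σ/2 = 662.5 (positive ⇒ counter-clockwise traversal).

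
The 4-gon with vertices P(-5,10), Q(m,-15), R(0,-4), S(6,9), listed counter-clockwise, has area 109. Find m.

The doubled signed area Σ (x_i y_{i+1} − x_{i+1} y_i) is linear in m.
With m=0 it equals 204; the coefficient of m is -14 (from the two edges through Q).
So -14·m + 204 = 2·109 = 218 ⇒ m = -1.

-1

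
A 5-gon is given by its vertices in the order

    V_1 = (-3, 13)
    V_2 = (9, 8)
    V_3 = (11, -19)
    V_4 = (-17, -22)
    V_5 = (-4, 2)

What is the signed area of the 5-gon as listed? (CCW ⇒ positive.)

Apply the surveyor's formula: 2A = Σ (x_i·y_{i+1} − x_{i+1}·y_i), indices taken mod 5.
V_1→V_2: (-3)(8) − (9)(13) = -141
V_2→V_3: (9)(-19) − (11)(8) = -259
V_3→V_4: (11)(-22) − (-17)(-19) = -565
V_4→V_5: (-17)(2) − (-4)(-22) = -122
V_5→V_1: (-4)(13) − (-3)(2) = -46
Σ = -1133
Signed area = Σ/2 = -566.5 (negative ⇒ clockwise traversal).

-566.5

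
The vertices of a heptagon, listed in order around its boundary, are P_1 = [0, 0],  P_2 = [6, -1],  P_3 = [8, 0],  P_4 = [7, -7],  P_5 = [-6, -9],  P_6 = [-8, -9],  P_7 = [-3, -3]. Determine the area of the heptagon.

Cross-terms: 0, 8, -56, -105, -18, -3, 0  ⇒  Σ = -174
Area = |Σ|/2 = 87.

87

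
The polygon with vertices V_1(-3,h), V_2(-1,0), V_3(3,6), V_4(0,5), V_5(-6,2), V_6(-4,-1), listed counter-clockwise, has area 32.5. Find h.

Write out the shoelace sum; only the two edges meeting at V_1 involve h:
2·Area = [((-4)·h − (-3)·(-1)) + ((-3)·0 − (-1)·h)] + 53
       = -3·h + 50 = 65
⇒ h = -5.

-5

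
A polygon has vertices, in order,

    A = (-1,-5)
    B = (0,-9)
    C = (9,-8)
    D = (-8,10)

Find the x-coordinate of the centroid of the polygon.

Apply Gauss's area formula. First the cross-terms c_i = x_i·y_{i+1} − x_{i+1}·y_i:
  9, 81, 26, 50  ⇒  2A = 166, A = 83.
Then Σ (x_i + x_{i+1})·c_i = 296, so x̄ = 296 / (6·83) = 148/249.

148/249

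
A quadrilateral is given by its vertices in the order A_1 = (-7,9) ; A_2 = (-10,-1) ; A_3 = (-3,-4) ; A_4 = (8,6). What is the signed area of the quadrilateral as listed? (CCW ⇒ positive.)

Σ = (97) + (37) + (14) + (114) = 262
Signed area = Σ/2 = 131 (positive ⇒ counter-clockwise traversal).

131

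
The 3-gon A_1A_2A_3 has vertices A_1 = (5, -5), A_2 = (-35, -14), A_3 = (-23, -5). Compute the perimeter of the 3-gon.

84

|A_1A_2| = √((-40)² + (-9)²) = √1681 = 41
|A_2A_3| = √((12)² + (9)²) = √225 = 15
|A_3A_1| = √((28)² + (0)²) = √784 = 28
Perimeter = 41 + 15 + 28 = 84.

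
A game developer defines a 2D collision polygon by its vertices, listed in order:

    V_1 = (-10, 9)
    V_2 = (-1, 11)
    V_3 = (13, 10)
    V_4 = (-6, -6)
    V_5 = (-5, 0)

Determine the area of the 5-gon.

173.5

Apply Gauss's area formula: 2A = Σ (x_i·y_{i+1} − x_{i+1}·y_i), indices taken mod 5.
Cross-terms: -101, -153, -18, -30, -45  ⇒  Σ = -347
Area = |Σ|/2 = 173.5.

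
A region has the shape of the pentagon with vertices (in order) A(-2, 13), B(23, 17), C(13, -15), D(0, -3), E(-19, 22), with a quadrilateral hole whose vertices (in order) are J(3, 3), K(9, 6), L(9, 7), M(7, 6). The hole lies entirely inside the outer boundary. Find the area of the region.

Outer boundary:
Cross-terms: -333, -566, -39, -57, -203  ⇒  Σ = -1198
Area = |Σ|/2 = 599.
Hole:
Apply the surveyor's formula: 2A = Σ (x_i·y_{i+1} − x_{i+1}·y_i), indices taken mod 4.
Cross-terms: -9, 9, 5, 3  ⇒  Σ = 8
Area = |Σ|/2 = 4.
Net area = 599 − 4 = 595.

595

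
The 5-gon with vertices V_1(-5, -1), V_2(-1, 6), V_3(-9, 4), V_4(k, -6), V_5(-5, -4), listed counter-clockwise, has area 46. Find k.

The doubled signed area Σ (x_i y_{i+1} − x_{i+1} y_i) is linear in k.
With k=0 it equals 28; the coefficient of k is -8 (from the two edges through V_4).
So -8·k + 28 = 2·46 = 92 ⇒ k = -8.

-8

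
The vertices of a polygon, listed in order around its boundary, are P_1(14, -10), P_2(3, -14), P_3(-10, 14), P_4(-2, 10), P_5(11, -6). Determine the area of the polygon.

230

Apply the shoelace (surveyor's) formula: 2A = Σ (x_i·y_{i+1} − x_{i+1}·y_i), indices taken mod 5.
Σ = (-166) + (-98) + (-72) + (-98) + (-26) = -460
Area = |Σ|/2 = 230.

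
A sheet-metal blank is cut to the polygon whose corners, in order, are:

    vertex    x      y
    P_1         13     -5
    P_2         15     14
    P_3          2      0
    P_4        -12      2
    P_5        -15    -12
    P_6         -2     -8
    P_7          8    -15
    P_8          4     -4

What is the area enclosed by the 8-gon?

P_1→P_2: (13)(14) − (15)(-5) = 257
P_2→P_3: (15)(0) − (2)(14) = -28
P_3→P_4: (2)(2) − (-12)(0) = 4
P_4→P_5: (-12)(-12) − (-15)(2) = 174
P_5→P_6: (-15)(-8) − (-2)(-12) = 96
P_6→P_7: (-2)(-15) − (8)(-8) = 94
P_7→P_8: (8)(-4) − (4)(-15) = 28
P_8→P_1: (4)(-5) − (13)(-4) = 32
Σ = 657
Area = |Σ|/2 = 328.5.

328.5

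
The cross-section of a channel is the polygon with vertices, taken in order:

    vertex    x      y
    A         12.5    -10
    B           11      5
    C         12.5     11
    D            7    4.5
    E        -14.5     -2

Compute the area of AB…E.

215.75

Σ = (172.5) + (58.5) + (-20.75) + (51.25) + (170) = 431.5
Area = |Σ|/2 = 215.75.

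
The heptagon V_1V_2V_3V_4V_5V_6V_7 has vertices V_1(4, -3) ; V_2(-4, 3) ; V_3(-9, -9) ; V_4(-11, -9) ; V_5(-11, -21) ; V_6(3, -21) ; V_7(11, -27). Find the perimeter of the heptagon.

86

|V_1V_2| = √((-8)² + (6)²) = √100 = 10
|V_2V_3| = √((-5)² + (-12)²) = √169 = 13
|V_3V_4| = √((-2)² + (0)²) = √4 = 2
|V_4V_5| = √((0)² + (-12)²) = √144 = 12
|V_5V_6| = √((14)² + (0)²) = √196 = 14
|V_6V_7| = √((8)² + (-6)²) = √100 = 10
|V_7V_1| = √((-7)² + (24)²) = √625 = 25
Perimeter = 10 + 13 + 2 + 12 + 14 + 10 + 25 = 86.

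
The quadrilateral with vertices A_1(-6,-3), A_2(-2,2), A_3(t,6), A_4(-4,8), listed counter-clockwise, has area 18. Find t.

-3

Write out the shoelace sum; only the two edges meeting at A_3 involve t:
2·Area = [((-2)·6 − t·2) + (t·8 − (-4)·6)] + 42
       = 6·t + 54 = 36
⇒ t = -3.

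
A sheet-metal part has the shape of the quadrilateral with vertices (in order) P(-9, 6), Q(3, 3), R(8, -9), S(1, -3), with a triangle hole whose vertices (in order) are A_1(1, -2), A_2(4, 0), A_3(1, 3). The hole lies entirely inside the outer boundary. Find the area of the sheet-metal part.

Outer boundary:
Apply the shoelace formula: 2A = Σ (x_i·y_{i+1} − x_{i+1}·y_i), indices taken mod 4.
Σ = (-45) + (-51) + (-15) + (-21) = -132
Area = |Σ|/2 = 66.
Hole:
Apply the shoelace formula: 2A = Σ (x_i·y_{i+1} − x_{i+1}·y_i), indices taken mod 3.
Σ = (8) + (12) + (-5) = 15
Area = |Σ|/2 = 7.5.
Net area = 66 − 7.5 = 58.5.

58.5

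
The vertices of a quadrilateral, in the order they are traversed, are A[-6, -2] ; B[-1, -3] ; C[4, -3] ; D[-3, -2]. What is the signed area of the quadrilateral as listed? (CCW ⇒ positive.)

Apply Gauss's area formula: 2A = Σ (x_i·y_{i+1} − x_{i+1}·y_i), indices taken mod 4.
A→B: (-6)(-3) − (-1)(-2) = 16
B→C: (-1)(-3) − (4)(-3) = 15
C→D: (4)(-2) − (-3)(-3) = -17
D→A: (-3)(-2) − (-6)(-2) = -6
Σ = 8
Signed area = Σ/2 = 4 (positive ⇒ counter-clockwise traversal).

4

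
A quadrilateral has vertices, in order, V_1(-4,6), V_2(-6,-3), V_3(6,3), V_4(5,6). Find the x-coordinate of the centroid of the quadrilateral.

-65/123

Apply Gauss's area formula. First the cross-terms c_i = x_i·y_{i+1} − x_{i+1}·y_i:
  48, 0, 21, 54  ⇒  2A = 123, A = 61.5.
Then Σ (x_i + x_{i+1})·c_i = -195, so x̄ = -195 / (6·61.5) = -65/123.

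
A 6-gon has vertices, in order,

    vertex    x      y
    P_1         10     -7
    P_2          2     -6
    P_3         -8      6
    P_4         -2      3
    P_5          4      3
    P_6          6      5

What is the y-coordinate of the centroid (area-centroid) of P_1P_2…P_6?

-97/101

Apply Gauss's area formula. First the cross-terms c_i = x_i·y_{i+1} − x_{i+1}·y_i:
  -46, -36, -12, -18, 2, -92  ⇒  2A = -202, A = -101.
Then Σ (y_i + y_{i+1})·c_i = 582, so ȳ = 582 / (6·(-101)) = -97/101.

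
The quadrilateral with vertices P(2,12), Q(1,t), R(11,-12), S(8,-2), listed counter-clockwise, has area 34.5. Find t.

Write out the shoelace sum; only the two edges meeting at Q involve t:
2·Area = [(2·t − 1·12) + (1·(-12) − 11·t)] + 174
       = -9·t + 150 = 69
⇒ t = 9.

9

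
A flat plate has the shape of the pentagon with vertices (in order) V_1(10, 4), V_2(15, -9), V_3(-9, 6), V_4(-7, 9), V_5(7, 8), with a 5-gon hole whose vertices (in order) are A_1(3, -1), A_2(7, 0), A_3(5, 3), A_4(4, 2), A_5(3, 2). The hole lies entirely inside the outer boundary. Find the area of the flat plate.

166

Outer boundary:
Σ = (-150) + (9) + (-39) + (-119) + (-52) = -351
Area = |Σ|/2 = 175.5.
Hole:
Apply Gauss's area formula: 2A = Σ (x_i·y_{i+1} − x_{i+1}·y_i), indices taken mod 5.
Cross-terms: 7, 21, -2, 2, -9  ⇒  Σ = 19
Area = |Σ|/2 = 9.5.
Net area = 175.5 − 9.5 = 166.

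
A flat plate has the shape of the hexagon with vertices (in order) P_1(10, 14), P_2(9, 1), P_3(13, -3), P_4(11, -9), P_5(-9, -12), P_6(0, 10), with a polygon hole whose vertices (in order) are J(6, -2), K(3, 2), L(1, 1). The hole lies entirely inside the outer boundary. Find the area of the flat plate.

Outer boundary:
Apply the shoelace (surveyor's) formula: 2A = Σ (x_i·y_{i+1} − x_{i+1}·y_i), indices taken mod 6.
P_1→P_2: (10)(1) − (9)(14) = -116
P_2→P_3: (9)(-3) − (13)(1) = -40
P_3→P_4: (13)(-9) − (11)(-3) = -84
P_4→P_5: (11)(-12) − (-9)(-9) = -213
P_5→P_6: (-9)(10) − (0)(-12) = -90
P_6→P_1: (0)(14) − (10)(10) = -100
Σ = -643
Area = |Σ|/2 = 321.5.
Hole:
Apply the surveyor's formula: 2A = Σ (x_i·y_{i+1} − x_{i+1}·y_i), indices taken mod 3.
Cross-terms: 18, 1, -8  ⇒  Σ = 11
Area = |Σ|/2 = 5.5.
Net area = 321.5 − 5.5 = 316.

316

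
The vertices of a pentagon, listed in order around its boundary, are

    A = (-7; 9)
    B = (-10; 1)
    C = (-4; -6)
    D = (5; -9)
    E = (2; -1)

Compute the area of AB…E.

118.5

Apply the shoelace formula: 2A = Σ (x_i·y_{i+1} − x_{i+1}·y_i), indices taken mod 5.
Σ = (83) + (64) + (66) + (13) + (11) = 237
Area = |Σ|/2 = 118.5.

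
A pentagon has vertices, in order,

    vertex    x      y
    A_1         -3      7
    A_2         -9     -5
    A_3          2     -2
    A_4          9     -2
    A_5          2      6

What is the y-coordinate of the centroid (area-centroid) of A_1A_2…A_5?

92/105

Apply Gauss's area formula. First the cross-terms c_i = x_i·y_{i+1} − x_{i+1}·y_i:
  78, 28, 14, 58, 32  ⇒  2A = 210, A = 105.
Then Σ (y_i + y_{i+1})·c_i = 552, so ȳ = 552 / (6·105) = 92/105.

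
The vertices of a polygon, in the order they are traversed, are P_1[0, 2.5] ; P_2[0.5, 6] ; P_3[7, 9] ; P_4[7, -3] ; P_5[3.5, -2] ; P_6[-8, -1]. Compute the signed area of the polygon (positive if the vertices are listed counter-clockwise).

Apply the shoelace formula: 2A = Σ (x_i·y_{i+1} − x_{i+1}·y_i), indices taken mod 6.
P_1→P_2: (0)(6) − (0.5)(2.5) = -1.25
P_2→P_3: (0.5)(9) − (7)(6) = -37.5
P_3→P_4: (7)(-3) − (7)(9) = -84
P_4→P_5: (7)(-2) − (3.5)(-3) = -3.5
P_5→P_6: (3.5)(-1) − (-8)(-2) = -19.5
P_6→P_1: (-8)(2.5) − (0)(-1) = -20
Σ = -165.75
Signed area = Σ/2 = -82.875 (negative ⇒ clockwise traversal).

-82.875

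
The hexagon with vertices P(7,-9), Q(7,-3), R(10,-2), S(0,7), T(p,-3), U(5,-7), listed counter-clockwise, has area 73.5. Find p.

The doubled signed area Σ (x_i y_{i+1} − x_{i+1} y_i) is linear in p.
With p=0 it equals 147; the coefficient of p is -14 (from the two edges through T).
So -14·p + 147 = 2·73.5 = 147 ⇒ p = 0.

0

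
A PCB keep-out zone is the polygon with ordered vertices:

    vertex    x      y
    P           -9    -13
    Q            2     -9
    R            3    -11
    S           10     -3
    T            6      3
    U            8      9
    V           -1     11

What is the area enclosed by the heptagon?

Σ = (107) + (5) + (101) + (48) + (30) + (97) + (112) = 500
Area = |Σ|/2 = 250.

250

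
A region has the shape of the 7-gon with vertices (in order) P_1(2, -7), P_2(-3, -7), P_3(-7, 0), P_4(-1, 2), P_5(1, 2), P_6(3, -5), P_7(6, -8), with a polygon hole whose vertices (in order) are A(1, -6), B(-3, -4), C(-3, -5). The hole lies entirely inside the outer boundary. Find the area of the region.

64.5

Outer boundary:
Σ = (-35) + (-49) + (-14) + (-4) + (-11) + (6) + (-26) = -133
Area = |Σ|/2 = 66.5.
Hole:
Apply the shoelace formula: 2A = Σ (x_i·y_{i+1} − x_{i+1}·y_i), indices taken mod 3.
Σ = (-22) + (3) + (23) = 4
Area = |Σ|/2 = 2.
Net area = 66.5 − 2 = 64.5.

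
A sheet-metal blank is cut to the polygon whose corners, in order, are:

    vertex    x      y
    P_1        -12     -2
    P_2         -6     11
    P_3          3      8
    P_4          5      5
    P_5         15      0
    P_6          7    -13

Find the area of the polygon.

Σ = (-144) + (-81) + (-25) + (-75) + (-195) + (-170) = -690
Area = |Σ|/2 = 345.

345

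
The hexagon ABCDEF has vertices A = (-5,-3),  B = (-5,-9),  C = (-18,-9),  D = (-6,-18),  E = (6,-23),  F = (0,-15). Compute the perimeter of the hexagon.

|AB| = √((0)² + (-6)²) = √36 = 6
|BC| = √((-13)² + (0)²) = √169 = 13
|CD| = √((12)² + (-9)²) = √225 = 15
|DE| = √((12)² + (-5)²) = √169 = 13
|EF| = √((-6)² + (8)²) = √100 = 10
|FA| = √((-5)² + (12)²) = √169 = 13
Perimeter = 6 + 13 + 15 + 13 + 10 + 13 = 70.

70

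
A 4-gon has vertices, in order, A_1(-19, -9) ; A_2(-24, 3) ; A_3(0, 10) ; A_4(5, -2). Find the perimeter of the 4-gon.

|A_1A_2| = √((-5)² + (12)²) = √169 = 13
|A_2A_3| = √((24)² + (7)²) = √625 = 25
|A_3A_4| = √((5)² + (-12)²) = √169 = 13
|A_4A_1| = √((-24)² + (-7)²) = √625 = 25
Perimeter = 13 + 25 + 13 + 25 = 76.

76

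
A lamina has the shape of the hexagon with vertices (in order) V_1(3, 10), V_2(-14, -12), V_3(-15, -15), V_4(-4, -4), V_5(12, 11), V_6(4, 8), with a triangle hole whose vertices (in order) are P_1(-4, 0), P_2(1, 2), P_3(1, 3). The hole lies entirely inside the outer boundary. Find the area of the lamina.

100.5

Outer boundary:
Σ = (104) + (30) + (0) + (4) + (52) + (16) = 206
Area = |Σ|/2 = 103.
Hole:
Apply Gauss's area formula: 2A = Σ (x_i·y_{i+1} − x_{i+1}·y_i), indices taken mod 3.
Σ = (-8) + (1) + (12) = 5
Area = |Σ|/2 = 2.5.
Net area = 103 − 2.5 = 100.5.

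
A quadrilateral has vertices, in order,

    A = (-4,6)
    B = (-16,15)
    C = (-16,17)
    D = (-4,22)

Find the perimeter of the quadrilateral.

46

|AB| = √((-12)² + (9)²) = √225 = 15
|BC| = √((0)² + (2)²) = √4 = 2
|CD| = √((12)² + (5)²) = √169 = 13
|DA| = √((0)² + (-16)²) = √256 = 16
Perimeter = 15 + 2 + 13 + 16 = 46.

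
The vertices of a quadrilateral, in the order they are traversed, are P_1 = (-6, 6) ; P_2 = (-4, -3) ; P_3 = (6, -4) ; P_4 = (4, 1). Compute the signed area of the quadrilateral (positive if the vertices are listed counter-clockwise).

Apply the surveyor's formula: 2A = Σ (x_i·y_{i+1} − x_{i+1}·y_i), indices taken mod 4.
Cross-terms: 42, 34, 22, 30  ⇒  Σ = 128
Signed area = Σ/2 = 64 (positive ⇒ counter-clockwise traversal).

64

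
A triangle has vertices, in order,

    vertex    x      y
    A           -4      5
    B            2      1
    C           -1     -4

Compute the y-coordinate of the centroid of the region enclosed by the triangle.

Apply the surveyor's formula. First the cross-terms c_i = x_i·y_{i+1} − x_{i+1}·y_i:
  -14, -7, -21  ⇒  2A = -42, A = -21.
Then Σ (y_i + y_{i+1})·c_i = -84, so ȳ = -84 / (6·(-21)) = 2/3.

2/3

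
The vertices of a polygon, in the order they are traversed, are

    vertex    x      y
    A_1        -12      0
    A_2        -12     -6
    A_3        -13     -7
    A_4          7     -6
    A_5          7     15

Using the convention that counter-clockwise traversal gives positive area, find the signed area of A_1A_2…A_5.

266

Apply Gauss's area formula: 2A = Σ (x_i·y_{i+1} − x_{i+1}·y_i), indices taken mod 5.
Σ = (72) + (6) + (127) + (147) + (180) = 532
Signed area = Σ/2 = 266 (positive ⇒ counter-clockwise traversal).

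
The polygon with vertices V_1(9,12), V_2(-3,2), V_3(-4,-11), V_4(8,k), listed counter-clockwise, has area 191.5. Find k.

The doubled signed area Σ (x_i y_{i+1} − x_{i+1} y_i) is linear in k.
With k=0 it equals 279; the coefficient of k is -13 (from the two edges through V_4).
So -13·k + 279 = 2·191.5 = 383 ⇒ k = -8.

-8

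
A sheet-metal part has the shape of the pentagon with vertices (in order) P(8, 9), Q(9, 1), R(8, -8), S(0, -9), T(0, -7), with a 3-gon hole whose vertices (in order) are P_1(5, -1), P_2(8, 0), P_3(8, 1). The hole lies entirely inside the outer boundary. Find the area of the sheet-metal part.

Outer boundary:
P→Q: (8)(1) − (9)(9) = -73
Q→R: (9)(-8) − (8)(1) = -80
R→S: (8)(-9) − (0)(-8) = -72
S→T: (0)(-7) − (0)(-9) = 0
T→P: (0)(9) − (8)(-7) = 56
Σ = -169
Area = |Σ|/2 = 84.5.
Hole:
Apply Gauss's area formula: 2A = Σ (x_i·y_{i+1} − x_{i+1}·y_i), indices taken mod 3.
Cross-terms: 8, 8, -13  ⇒  Σ = 3
Area = |Σ|/2 = 1.5.
Net area = 84.5 − 1.5 = 83.

83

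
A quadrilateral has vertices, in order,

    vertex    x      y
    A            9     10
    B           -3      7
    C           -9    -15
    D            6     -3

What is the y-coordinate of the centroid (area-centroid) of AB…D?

-52/81

Apply Gauss's area formula. First the cross-terms c_i = x_i·y_{i+1} − x_{i+1}·y_i:
  93, 108, 117, 87  ⇒  2A = 405, A = 202.5.
Then Σ (y_i + y_{i+1})·c_i = -780, so ȳ = -780 / (6·202.5) = -52/81.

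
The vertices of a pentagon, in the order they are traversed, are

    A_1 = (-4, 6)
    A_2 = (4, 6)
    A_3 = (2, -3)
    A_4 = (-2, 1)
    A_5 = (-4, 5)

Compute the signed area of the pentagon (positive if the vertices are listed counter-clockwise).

-43

Apply the surveyor's formula: 2A = Σ (x_i·y_{i+1} − x_{i+1}·y_i), indices taken mod 5.
Σ = (-48) + (-24) + (-4) + (-6) + (-4) = -86
Signed area = Σ/2 = -43 (negative ⇒ clockwise traversal).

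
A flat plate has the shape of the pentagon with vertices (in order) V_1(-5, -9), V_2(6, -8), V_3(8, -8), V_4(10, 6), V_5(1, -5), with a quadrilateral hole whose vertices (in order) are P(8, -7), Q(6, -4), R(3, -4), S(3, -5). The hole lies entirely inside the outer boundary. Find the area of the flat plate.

67

Outer boundary:
V_1→V_2: (-5)(-8) − (6)(-9) = 94
V_2→V_3: (6)(-8) − (8)(-8) = 16
V_3→V_4: (8)(6) − (10)(-8) = 128
V_4→V_5: (10)(-5) − (1)(6) = -56
V_5→V_1: (1)(-9) − (-5)(-5) = -34
Σ = 148
Area = |Σ|/2 = 74.
Hole:
Apply the shoelace formula: 2A = Σ (x_i·y_{i+1} − x_{i+1}·y_i), indices taken mod 4.
Σ = (10) + (-12) + (-3) + (19) = 14
Area = |Σ|/2 = 7.
Net area = 74 − 7 = 67.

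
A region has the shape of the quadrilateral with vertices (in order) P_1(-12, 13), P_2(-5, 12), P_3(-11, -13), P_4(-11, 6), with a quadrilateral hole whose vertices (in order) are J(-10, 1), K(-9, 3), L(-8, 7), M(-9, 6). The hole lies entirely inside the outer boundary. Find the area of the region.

78

Outer boundary:
Apply the shoelace (surveyor's) formula: 2A = Σ (x_i·y_{i+1} − x_{i+1}·y_i), indices taken mod 4.
Σ = (-79) + (197) + (-209) + (-71) = -162
Area = |Σ|/2 = 81.
Hole:
Apply the surveyor's formula: 2A = Σ (x_i·y_{i+1} − x_{i+1}·y_i), indices taken mod 4.
Cross-terms: -21, -39, 15, 51  ⇒  Σ = 6
Area = |Σ|/2 = 3.
Net area = 81 − 3 = 78.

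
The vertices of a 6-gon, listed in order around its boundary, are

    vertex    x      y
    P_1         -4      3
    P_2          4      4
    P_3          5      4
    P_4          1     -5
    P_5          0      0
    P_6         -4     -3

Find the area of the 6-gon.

Σ = (-28) + (-4) + (-29) + (0) + (0) + (-24) = -85
Area = |Σ|/2 = 42.5.

42.5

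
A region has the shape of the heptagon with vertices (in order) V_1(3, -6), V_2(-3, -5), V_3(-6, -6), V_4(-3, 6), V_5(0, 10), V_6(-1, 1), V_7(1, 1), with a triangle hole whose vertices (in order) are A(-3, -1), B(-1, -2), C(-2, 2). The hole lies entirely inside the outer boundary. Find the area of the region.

Outer boundary:
Apply the surveyor's formula: 2A = Σ (x_i·y_{i+1} − x_{i+1}·y_i), indices taken mod 7.
Σ = (-33) + (-12) + (-54) + (-30) + (10) + (-2) + (-9) = -130
Area = |Σ|/2 = 65.
Hole:
A→B: (-3)(-2) − (-1)(-1) = 5
B→C: (-1)(2) − (-2)(-2) = -6
C→A: (-2)(-1) − (-3)(2) = 8
Σ = 7
Area = |Σ|/2 = 3.5.
Net area = 65 − 3.5 = 61.5.

61.5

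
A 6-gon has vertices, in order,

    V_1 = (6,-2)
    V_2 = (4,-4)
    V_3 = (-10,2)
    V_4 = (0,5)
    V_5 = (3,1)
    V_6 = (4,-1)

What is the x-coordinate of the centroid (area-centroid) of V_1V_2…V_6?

-209/183

Apply the shoelace (surveyor's) formula. First the cross-terms c_i = x_i·y_{i+1} − x_{i+1}·y_i:
  -16, -32, -50, -15, -7, -2  ⇒  2A = -122, A = -61.
Then Σ (x_i + x_{i+1})·c_i = 418, so x̄ = 418 / (6·(-61)) = -209/183.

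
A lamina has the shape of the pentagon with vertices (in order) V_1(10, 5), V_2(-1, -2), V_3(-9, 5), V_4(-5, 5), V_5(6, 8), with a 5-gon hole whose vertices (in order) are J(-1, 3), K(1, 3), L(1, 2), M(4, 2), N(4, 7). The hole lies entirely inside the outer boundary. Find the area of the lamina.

Outer boundary:
Cross-terms: -15, -23, -20, -70, -50  ⇒  Σ = -178
Area = |Σ|/2 = 89.
Hole:
Apply the shoelace formula: 2A = Σ (x_i·y_{i+1} − x_{i+1}·y_i), indices taken mod 5.
Σ = (-6) + (-1) + (-6) + (20) + (19) = 26
Area = |Σ|/2 = 13.
Net area = 89 − 13 = 76.

76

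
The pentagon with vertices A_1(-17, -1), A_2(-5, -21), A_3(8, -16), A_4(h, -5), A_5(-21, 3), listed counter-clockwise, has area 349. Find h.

The doubled signed area Σ (x_i y_{i+1} − x_{i+1} y_i) is linear in h.
With h=0 it equals 527; the coefficient of h is 19 (from the two edges through A_4).
So 19·h + 527 = 2·349 = 698 ⇒ h = 9.

9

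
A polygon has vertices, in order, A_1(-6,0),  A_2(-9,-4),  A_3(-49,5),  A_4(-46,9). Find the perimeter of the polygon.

92

|A_1A_2| = √((-3)² + (-4)²) = √25 = 5
|A_2A_3| = √((-40)² + (9)²) = √1681 = 41
|A_3A_4| = √((3)² + (4)²) = √25 = 5
|A_4A_1| = √((40)² + (-9)²) = √1681 = 41
Perimeter = 5 + 41 + 5 + 41 = 92.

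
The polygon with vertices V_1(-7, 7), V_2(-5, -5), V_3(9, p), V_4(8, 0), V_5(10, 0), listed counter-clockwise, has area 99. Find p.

-1

The doubled signed area Σ (x_i y_{i+1} − x_{i+1} y_i) is linear in p.
With p=0 it equals 185; the coefficient of p is -13 (from the two edges through V_3).
So -13·p + 185 = 2·99 = 198 ⇒ p = -1.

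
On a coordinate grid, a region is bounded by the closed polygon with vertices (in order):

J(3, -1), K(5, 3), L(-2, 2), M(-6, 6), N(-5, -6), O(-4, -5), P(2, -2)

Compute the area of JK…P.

Σ = (14) + (16) + (0) + (66) + (1) + (18) + (4) = 119
Area = |Σ|/2 = 59.5.

59.5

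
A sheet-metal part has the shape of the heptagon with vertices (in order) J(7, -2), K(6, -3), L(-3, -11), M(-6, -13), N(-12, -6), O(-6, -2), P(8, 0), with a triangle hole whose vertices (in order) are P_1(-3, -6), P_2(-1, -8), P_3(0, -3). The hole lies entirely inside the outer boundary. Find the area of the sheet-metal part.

Outer boundary:
Cross-terms: -9, -75, -27, -120, -12, 16, -16  ⇒  Σ = -243
Area = |Σ|/2 = 121.5.
Hole:
Σ = (18) + (3) + (-9) = 12
Area = |Σ|/2 = 6.
Net area = 121.5 − 6 = 115.5.

115.5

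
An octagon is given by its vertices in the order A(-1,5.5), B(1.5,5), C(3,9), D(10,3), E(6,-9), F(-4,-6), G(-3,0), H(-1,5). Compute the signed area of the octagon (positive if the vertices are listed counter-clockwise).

-154.625

Apply the surveyor's formula: 2A = Σ (x_i·y_{i+1} − x_{i+1}·y_i), indices taken mod 8.
Σ = (-13.25) + (-1.5) + (-81) + (-108) + (-72) + (-18) + (-15) + (-0.5) = -309.25
Signed area = Σ/2 = -154.625 (negative ⇒ clockwise traversal).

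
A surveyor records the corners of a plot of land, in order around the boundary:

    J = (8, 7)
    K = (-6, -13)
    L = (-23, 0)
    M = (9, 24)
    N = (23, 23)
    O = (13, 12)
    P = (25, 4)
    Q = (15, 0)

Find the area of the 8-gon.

Apply the shoelace formula: 2A = Σ (x_i·y_{i+1} − x_{i+1}·y_i), indices taken mod 8.
Σ = (-62) + (-299) + (-552) + (-345) + (-23) + (-248) + (-60) + (105) = -1484
Area = |Σ|/2 = 742.

742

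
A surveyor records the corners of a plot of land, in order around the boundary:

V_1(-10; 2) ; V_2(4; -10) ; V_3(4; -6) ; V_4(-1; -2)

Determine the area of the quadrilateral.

36

Cross-terms: 92, 16, -14, -22  ⇒  Σ = 72
Area = |Σ|/2 = 36.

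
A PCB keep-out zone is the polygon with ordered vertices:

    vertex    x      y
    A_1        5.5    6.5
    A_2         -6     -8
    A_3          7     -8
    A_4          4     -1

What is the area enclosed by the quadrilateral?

Σ = (-5) + (104) + (25) + (31.5) = 155.5
Area = |Σ|/2 = 77.75.

77.75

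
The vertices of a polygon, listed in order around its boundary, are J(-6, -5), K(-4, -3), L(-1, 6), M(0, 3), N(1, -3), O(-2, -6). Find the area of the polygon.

36.5

J→K: (-6)(-3) − (-4)(-5) = -2
K→L: (-4)(6) − (-1)(-3) = -27
L→M: (-1)(3) − (0)(6) = -3
M→N: (0)(-3) − (1)(3) = -3
N→O: (1)(-6) − (-2)(-3) = -12
O→J: (-2)(-5) − (-6)(-6) = -26
Σ = -73
Area = |Σ|/2 = 36.5.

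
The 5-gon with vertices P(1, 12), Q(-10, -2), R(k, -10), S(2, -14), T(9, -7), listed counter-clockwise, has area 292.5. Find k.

The doubled signed area Σ (x_i y_{i+1} − x_{i+1} y_i) is linear in k.
With k=0 it equals 465; the coefficient of k is -12 (from the two edges through R).
So -12·k + 465 = 2·292.5 = 585 ⇒ k = -10.

-10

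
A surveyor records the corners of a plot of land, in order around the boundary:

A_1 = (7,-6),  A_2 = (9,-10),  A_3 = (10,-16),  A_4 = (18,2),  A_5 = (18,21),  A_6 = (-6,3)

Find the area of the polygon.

392.5

Apply the surveyor's formula: 2A = Σ (x_i·y_{i+1} − x_{i+1}·y_i), indices taken mod 6.
A_1→A_2: (7)(-10) − (9)(-6) = -16
A_2→A_3: (9)(-16) − (10)(-10) = -44
A_3→A_4: (10)(2) − (18)(-16) = 308
A_4→A_5: (18)(21) − (18)(2) = 342
A_5→A_6: (18)(3) − (-6)(21) = 180
A_6→A_1: (-6)(-6) − (7)(3) = 15
Σ = 785
Area = |Σ|/2 = 392.5.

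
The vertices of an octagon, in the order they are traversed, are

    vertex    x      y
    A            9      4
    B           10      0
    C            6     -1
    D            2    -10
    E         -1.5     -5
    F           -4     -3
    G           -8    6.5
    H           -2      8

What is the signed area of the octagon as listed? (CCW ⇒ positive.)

-164.75

Apply the surveyor's formula: 2A = Σ (x_i·y_{i+1} − x_{i+1}·y_i), indices taken mod 8.
Σ = (-40) + (-10) + (-58) + (-25) + (-15.5) + (-50) + (-51) + (-80) = -329.5
Signed area = Σ/2 = -164.75 (negative ⇒ clockwise traversal).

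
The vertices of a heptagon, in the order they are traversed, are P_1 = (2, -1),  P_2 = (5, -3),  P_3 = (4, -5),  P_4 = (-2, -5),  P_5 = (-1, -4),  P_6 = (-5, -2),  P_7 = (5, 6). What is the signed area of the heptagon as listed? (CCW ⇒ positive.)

-48

Apply the surveyor's formula: 2A = Σ (x_i·y_{i+1} − x_{i+1}·y_i), indices taken mod 7.
Σ = (-1) + (-13) + (-30) + (3) + (-18) + (-20) + (-17) = -96
Signed area = Σ/2 = -48 (negative ⇒ clockwise traversal).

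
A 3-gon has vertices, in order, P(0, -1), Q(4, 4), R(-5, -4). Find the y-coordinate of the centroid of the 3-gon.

-1/3

Apply the shoelace (surveyor's) formula. First the cross-terms c_i = x_i·y_{i+1} − x_{i+1}·y_i:
  4, 4, 5  ⇒  2A = 13, A = 6.5.
Then Σ (y_i + y_{i+1})·c_i = -13, so ȳ = -13 / (6·6.5) = -1/3.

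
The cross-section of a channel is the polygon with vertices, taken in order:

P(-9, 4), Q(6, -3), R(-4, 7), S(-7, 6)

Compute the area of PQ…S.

42

Cross-terms: 3, 30, 25, 26  ⇒  Σ = 84
Area = |Σ|/2 = 42.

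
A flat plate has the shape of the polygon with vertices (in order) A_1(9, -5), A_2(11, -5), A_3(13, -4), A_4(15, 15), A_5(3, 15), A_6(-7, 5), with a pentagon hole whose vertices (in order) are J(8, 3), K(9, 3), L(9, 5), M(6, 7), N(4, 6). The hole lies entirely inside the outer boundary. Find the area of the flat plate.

278

Outer boundary:
Cross-terms: 10, 21, 255, 180, 120, -10  ⇒  Σ = 576
Area = |Σ|/2 = 288.
Hole:
J→K: (8)(3) − (9)(3) = -3
K→L: (9)(5) − (9)(3) = 18
L→M: (9)(7) − (6)(5) = 33
M→N: (6)(6) − (4)(7) = 8
N→J: (4)(3) − (8)(6) = -36
Σ = 20
Area = |Σ|/2 = 10.
Net area = 288 − 10 = 278.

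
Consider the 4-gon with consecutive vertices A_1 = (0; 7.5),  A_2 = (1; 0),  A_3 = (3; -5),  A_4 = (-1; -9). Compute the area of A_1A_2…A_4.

A_1→A_2: (0)(0) − (1)(7.5) = -7.5
A_2→A_3: (1)(-5) − (3)(0) = -5
A_3→A_4: (3)(-9) − (-1)(-5) = -32
A_4→A_1: (-1)(7.5) − (0)(-9) = -7.5
Σ = -52
Area = |Σ|/2 = 26.

26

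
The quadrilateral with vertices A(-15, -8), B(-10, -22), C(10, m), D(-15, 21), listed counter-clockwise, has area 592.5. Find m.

14

Write out the shoelace sum; only the two edges meeting at C involve m:
2·Area = [((-10)·m − 10·(-22)) + (10·21 − (-15)·m)] + 685
       = 5·m + 1115 = 1185
⇒ m = 14.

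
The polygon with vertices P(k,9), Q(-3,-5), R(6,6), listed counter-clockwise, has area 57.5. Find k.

Write out the shoelace sum; only the two edges meeting at P involve k:
2·Area = [(6·9 − k·6) + (k·(-5) − (-3)·9)] + 12
       = -11·k + 93 = 115
⇒ k = -2.

-2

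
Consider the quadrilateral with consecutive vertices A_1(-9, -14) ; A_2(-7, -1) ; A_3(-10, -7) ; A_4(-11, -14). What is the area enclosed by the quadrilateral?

20.5

Σ = (-89) + (39) + (63) + (28) = 41
Area = |Σ|/2 = 20.5.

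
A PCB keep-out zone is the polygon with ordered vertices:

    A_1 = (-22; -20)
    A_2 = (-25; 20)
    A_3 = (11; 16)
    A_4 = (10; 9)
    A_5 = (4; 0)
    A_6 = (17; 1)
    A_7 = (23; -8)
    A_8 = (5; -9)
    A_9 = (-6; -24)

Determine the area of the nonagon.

Apply the surveyor's formula: 2A = Σ (x_i·y_{i+1} − x_{i+1}·y_i), indices taken mod 9.
A_1→A_2: (-22)(20) − (-25)(-20) = -940
A_2→A_3: (-25)(16) − (11)(20) = -620
A_3→A_4: (11)(9) − (10)(16) = -61
A_4→A_5: (10)(0) − (4)(9) = -36
A_5→A_6: (4)(1) − (17)(0) = 4
A_6→A_7: (17)(-8) − (23)(1) = -159
A_7→A_8: (23)(-9) − (5)(-8) = -167
A_8→A_9: (5)(-24) − (-6)(-9) = -174
A_9→A_1: (-6)(-20) − (-22)(-24) = -408
Σ = -2561
Area = |Σ|/2 = 1280.5.

1280.5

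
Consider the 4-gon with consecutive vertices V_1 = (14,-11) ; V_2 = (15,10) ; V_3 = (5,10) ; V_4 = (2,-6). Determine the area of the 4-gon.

208.5

Apply the surveyor's formula: 2A = Σ (x_i·y_{i+1} − x_{i+1}·y_i), indices taken mod 4.
V_1→V_2: (14)(10) − (15)(-11) = 305
V_2→V_3: (15)(10) − (5)(10) = 100
V_3→V_4: (5)(-6) − (2)(10) = -50
V_4→V_1: (2)(-11) − (14)(-6) = 62
Σ = 417
Area = |Σ|/2 = 208.5.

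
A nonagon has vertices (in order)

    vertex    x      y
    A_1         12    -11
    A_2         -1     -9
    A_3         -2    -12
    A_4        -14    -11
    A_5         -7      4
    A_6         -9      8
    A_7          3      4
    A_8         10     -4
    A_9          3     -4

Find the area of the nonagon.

274.5

Σ = (-119) + (-6) + (-146) + (-133) + (-20) + (-60) + (-52) + (-28) + (15) = -549
Area = |Σ|/2 = 274.5.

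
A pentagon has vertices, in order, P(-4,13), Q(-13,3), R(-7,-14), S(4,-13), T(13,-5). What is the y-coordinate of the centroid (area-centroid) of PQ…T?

Apply Gauss's area formula. First the cross-terms c_i = x_i·y_{i+1} − x_{i+1}·y_i:
  157, 203, 147, 149, 149  ⇒  2A = 805, A = 402.5.
Then Σ (y_i + y_{i+1})·c_i = -5180, so ȳ = -5180 / (6·402.5) = -148/69.

-148/69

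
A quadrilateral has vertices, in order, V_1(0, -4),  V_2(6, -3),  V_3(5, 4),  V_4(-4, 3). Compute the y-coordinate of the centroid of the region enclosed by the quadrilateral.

12/55

Apply Gauss's area formula. First the cross-terms c_i = x_i·y_{i+1} − x_{i+1}·y_i:
  24, 39, 31, 16  ⇒  2A = 110, A = 55.
Then Σ (y_i + y_{i+1})·c_i = 72, so ȳ = 72 / (6·55) = 12/55.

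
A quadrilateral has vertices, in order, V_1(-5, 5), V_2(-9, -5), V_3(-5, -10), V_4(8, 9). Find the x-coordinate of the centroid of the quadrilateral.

Apply the shoelace formula. First the cross-terms c_i = x_i·y_{i+1} − x_{i+1}·y_i:
  70, 65, 35, 85  ⇒  2A = 255, A = 127.5.
Then Σ (x_i + x_{i+1})·c_i = -1530, so x̄ = -1530 / (6·127.5) = -2.

-2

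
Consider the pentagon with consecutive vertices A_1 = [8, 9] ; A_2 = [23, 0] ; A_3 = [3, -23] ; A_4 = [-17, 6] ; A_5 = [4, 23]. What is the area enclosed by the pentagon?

Cross-terms: -207, -529, -373, -415, -148  ⇒  Σ = -1672
Area = |Σ|/2 = 836.

836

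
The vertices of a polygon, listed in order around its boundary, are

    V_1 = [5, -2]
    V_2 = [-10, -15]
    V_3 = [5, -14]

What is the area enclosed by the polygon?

90

Apply the shoelace (surveyor's) formula: 2A = Σ (x_i·y_{i+1} − x_{i+1}·y_i), indices taken mod 3.
V_1→V_2: (5)(-15) − (-10)(-2) = -95
V_2→V_3: (-10)(-14) − (5)(-15) = 215
V_3→V_1: (5)(-2) − (5)(-14) = 60
Σ = 180
Area = |Σ|/2 = 90.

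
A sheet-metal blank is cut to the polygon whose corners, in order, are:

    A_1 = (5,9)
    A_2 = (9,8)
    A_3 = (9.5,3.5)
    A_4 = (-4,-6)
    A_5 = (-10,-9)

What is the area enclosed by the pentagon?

A_1→A_2: (5)(8) − (9)(9) = -41
A_2→A_3: (9)(3.5) − (9.5)(8) = -44.5
A_3→A_4: (9.5)(-6) − (-4)(3.5) = -43
A_4→A_5: (-4)(-9) − (-10)(-6) = -24
A_5→A_1: (-10)(9) − (5)(-9) = -45
Σ = -197.5
Area = |Σ|/2 = 98.75.

98.75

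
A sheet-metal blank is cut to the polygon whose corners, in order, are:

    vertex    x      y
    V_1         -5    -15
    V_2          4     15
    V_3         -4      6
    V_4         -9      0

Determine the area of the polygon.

Apply the shoelace (surveyor's) formula: 2A = Σ (x_i·y_{i+1} − x_{i+1}·y_i), indices taken mod 4.
Cross-terms: -15, 84, 54, 135  ⇒  Σ = 258
Area = |Σ|/2 = 129.

129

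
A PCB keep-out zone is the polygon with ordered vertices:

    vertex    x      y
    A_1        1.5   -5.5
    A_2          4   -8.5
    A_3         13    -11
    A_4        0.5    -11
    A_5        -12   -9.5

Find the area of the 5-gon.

Apply the shoelace (surveyor's) formula: 2A = Σ (x_i·y_{i+1} − x_{i+1}·y_i), indices taken mod 5.
Cross-terms: 9.25, 66.5, -137.5, -136.75, 80.25  ⇒  Σ = -118.25
Area = |Σ|/2 = 59.125.

59.125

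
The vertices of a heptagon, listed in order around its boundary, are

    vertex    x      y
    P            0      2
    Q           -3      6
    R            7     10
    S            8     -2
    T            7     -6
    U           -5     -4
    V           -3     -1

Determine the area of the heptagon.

132.5

P→Q: (0)(6) − (-3)(2) = 6
Q→R: (-3)(10) − (7)(6) = -72
R→S: (7)(-2) − (8)(10) = -94
S→T: (8)(-6) − (7)(-2) = -34
T→U: (7)(-4) − (-5)(-6) = -58
U→V: (-5)(-1) − (-3)(-4) = -7
V→P: (-3)(2) − (0)(-1) = -6
Σ = -265
Area = |Σ|/2 = 132.5.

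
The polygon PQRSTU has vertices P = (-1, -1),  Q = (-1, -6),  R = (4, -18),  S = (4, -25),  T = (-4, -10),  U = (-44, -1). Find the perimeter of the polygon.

126

|PQ| = √((0)² + (-5)²) = √25 = 5
|QR| = √((5)² + (-12)²) = √169 = 13
|RS| = √((0)² + (-7)²) = √49 = 7
|ST| = √((-8)² + (15)²) = √289 = 17
|TU| = √((-40)² + (9)²) = √1681 = 41
|UP| = √((43)² + (0)²) = √1849 = 43
Perimeter = 5 + 13 + 7 + 17 + 41 + 43 = 126.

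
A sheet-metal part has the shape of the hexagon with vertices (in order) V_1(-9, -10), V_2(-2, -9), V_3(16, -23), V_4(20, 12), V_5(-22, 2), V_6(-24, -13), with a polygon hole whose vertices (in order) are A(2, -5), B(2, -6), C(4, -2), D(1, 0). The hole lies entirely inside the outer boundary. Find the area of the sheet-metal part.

Outer boundary:
Σ = (61) + (190) + (652) + (304) + (334) + (123) = 1664
Area = |Σ|/2 = 832.
Hole:
Apply the shoelace (surveyor's) formula: 2A = Σ (x_i·y_{i+1} − x_{i+1}·y_i), indices taken mod 4.
Σ = (-2) + (20) + (2) + (-5) = 15
Area = |Σ|/2 = 7.5.
Net area = 832 − 7.5 = 824.5.

824.5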